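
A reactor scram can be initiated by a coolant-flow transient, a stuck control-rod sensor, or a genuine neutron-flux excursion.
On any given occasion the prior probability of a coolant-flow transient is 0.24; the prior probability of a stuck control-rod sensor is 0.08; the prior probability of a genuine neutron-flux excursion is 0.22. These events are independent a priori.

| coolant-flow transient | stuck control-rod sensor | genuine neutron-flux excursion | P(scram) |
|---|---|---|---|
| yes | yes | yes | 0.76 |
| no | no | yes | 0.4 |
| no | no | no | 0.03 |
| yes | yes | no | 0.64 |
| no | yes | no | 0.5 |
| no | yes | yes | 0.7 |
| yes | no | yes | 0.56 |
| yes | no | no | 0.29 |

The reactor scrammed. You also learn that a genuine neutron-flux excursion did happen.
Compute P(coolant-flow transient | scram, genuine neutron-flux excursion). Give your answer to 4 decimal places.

P(coolant-flow transient | scram, genuine neutron-flux excursion) ≈ 0.3002

For the numerator, keep only coolant-flow transient=true terms: 0.123648 + 0.014592 = 0.138240
Denominator P(scram | genuine neutron-flux excursion): 0.4*0.76*0.92 + 0.7*0.76*0.08 + 0.56*0.24*0.92 + 0.76*0.24*0.08 = 0.460480
Posterior = 0.138240 / 0.460480 ≈ 0.3002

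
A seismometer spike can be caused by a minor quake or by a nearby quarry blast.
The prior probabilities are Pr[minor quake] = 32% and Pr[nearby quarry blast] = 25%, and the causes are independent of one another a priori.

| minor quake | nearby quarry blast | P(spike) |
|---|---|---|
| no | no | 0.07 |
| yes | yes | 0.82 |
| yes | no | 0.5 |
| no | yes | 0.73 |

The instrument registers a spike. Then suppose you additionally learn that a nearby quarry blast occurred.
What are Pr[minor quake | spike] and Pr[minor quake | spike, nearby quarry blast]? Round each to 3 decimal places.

Pr[minor quake | spike] ≈ 0.537; Pr[minor quake | spike, nearby quarry blast] ≈ 0.346

Weight on minor quake=true, given the evidence: 0.120000 + 0.065600 = 0.185600
Denominator P(spike): 0.07*0.68*0.75 + 0.73*0.68*0.25 + 0.5*0.32*0.75 + 0.82*0.32*0.25 = 0.345400
P(minor quake | spike) = 0.185600/0.345400 ≈ 0.537

Now also conditioning on nearby quarry blast=true:
P(spike | nearby quarry blast) = 0.73*0.68 + 0.82*0.32 = 0.496400 + 0.262400 = 0.758800
Restricting to configurations with minor quake present: 0.82*0.32 = 0.262400.
Hence the posterior is 0.262400/0.758800 ≈ 0.346.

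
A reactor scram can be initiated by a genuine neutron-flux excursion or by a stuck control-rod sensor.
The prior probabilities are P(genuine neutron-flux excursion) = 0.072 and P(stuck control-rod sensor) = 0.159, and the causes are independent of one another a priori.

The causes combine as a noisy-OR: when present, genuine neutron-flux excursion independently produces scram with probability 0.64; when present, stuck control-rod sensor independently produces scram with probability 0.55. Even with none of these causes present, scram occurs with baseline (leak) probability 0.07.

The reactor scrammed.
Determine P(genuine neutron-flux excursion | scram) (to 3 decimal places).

Under noisy-OR, P(scram | causes) = 1 − (1−0.07)·∏(1−qᵢ) over the active causes.
P(scram) = 0.07·0.928·0.841 + 0.5815·0.928·0.159 + 0.6652·0.072·0.841 + 0.84934·0.072·0.159 = 0.054631 + 0.085801 + 0.040279 + 0.009723 = 0.190434
The genuine neutron-flux excursion-present share is 0.040279 + 0.009723 = 0.050002.
Hence the posterior is 0.050002/0.190434 ≈ 0.263.

P(genuine neutron-flux excursion | scram) ≈ 0.263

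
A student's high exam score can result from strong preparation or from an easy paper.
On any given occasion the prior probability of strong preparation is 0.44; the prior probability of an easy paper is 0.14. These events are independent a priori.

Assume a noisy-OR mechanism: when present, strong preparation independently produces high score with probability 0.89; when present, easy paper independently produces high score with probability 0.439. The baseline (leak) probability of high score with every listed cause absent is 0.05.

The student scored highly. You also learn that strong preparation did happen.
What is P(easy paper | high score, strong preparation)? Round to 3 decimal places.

P(easy paper | high score, strong preparation) ≈ 0.146

Under noisy-OR, P(high score | causes) = 1 − (1−0.05)·∏(1−qᵢ) over the active causes.
P(high score | strong preparation) = 0.8955·0.86 + 0.941376·0.14 = 0.770130 + 0.131793 = 0.901923
Of this, 0.131793 comes from 0.941376·0.14 (the easy paper=true cases).
Hence the posterior is 0.131793/0.901923 ≈ 0.146.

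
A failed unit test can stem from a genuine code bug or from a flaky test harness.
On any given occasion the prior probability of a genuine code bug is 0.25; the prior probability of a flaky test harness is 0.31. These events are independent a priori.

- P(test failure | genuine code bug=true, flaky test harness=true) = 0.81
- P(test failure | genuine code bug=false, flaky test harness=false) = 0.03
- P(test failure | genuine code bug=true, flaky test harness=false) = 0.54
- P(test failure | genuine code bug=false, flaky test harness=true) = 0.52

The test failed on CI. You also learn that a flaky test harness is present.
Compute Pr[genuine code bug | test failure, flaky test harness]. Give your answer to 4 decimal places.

P(test failure | flaky test harness) = 0.52*0.75 + 0.81*0.25 = 0.390000 + 0.202500 = 0.592500
Of this, 0.202500 comes from 0.81*0.25 (the genuine code bug=true cases).
Hence the posterior is 0.202500/0.592500 ≈ 0.3418.

Pr[genuine code bug | test failure, flaky test harness] ≈ 0.3418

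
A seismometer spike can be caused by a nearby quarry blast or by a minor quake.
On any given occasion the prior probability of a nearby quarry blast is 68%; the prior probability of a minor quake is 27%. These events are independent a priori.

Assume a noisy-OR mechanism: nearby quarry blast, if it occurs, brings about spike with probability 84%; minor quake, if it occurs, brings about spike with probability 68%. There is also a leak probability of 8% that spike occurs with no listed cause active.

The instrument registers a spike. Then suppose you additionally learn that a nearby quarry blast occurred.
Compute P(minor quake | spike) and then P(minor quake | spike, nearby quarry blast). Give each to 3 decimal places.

Under noisy-OR, P(spike | causes) = 1 − (1−0.08)·∏(1−qᵢ) over the active causes.
Enumerate the 4 (nearby quarry blast, minor quake) configurations and weight by the priors:
  P(spike) = 0.08·0.32·0.73 + 0.7056·0.32·0.27 + 0.8528·0.68·0.73 + 0.952896·0.68·0.27
        = 0.018688 + 0.060964 + 0.423330 + 0.174952 = 0.677934
Keeping only the minor quake-present terms gives 0.235916, so
  P(minor quake | spike) = 0.235916 / 0.677934 ≈ 0.348

With the extra evidence:
Numerator (weight on configurations with minor quake): 0.952896·0.27 = 0.257282
Normalizer over all consistent configurations: 0.8528·0.73 + 0.952896·0.27 = 0.879826
P(minor quake | spike, nearby quarry blast) = 0.257282/0.879826 ≈ 0.292
Conditioning on nearby quarry blast lowers the posterior on minor quake: the classic explaining-away effect in a common-effect structure.

P(minor quake | spike) ≈ 0.348; P(minor quake | spike, nearby quarry blast) ≈ 0.292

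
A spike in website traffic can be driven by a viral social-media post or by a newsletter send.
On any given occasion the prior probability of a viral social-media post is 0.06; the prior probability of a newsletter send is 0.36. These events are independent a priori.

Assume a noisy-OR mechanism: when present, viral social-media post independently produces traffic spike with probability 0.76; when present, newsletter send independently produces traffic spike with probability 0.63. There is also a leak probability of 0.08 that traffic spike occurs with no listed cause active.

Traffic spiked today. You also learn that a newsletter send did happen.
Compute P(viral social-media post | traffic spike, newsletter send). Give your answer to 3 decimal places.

P(viral social-media post | traffic spike, newsletter send) ≈ 0.082

Under noisy-OR, P(traffic spike | causes) = 1 − (1−0.08)·∏(1−qᵢ) over the active causes.
P(traffic spike | newsletter send) = 0.6596×0.94 + 0.918304×0.06 = 0.620024 + 0.055098 = 0.675122
Restricting to configurations with viral social-media post present: 0.918304×0.06 = 0.055098.
Hence the posterior is 0.055098/0.675122 ≈ 0.082.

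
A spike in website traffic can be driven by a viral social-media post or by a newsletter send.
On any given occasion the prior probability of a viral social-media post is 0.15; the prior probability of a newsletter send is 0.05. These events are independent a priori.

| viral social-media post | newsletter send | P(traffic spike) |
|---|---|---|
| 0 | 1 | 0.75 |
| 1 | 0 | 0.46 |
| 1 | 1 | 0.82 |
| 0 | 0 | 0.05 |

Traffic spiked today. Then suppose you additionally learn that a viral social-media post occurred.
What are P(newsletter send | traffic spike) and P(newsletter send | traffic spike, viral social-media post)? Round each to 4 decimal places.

P(newsletter send | traffic spike) ≈ 0.2642; P(newsletter send | traffic spike, viral social-media post) ≈ 0.0858

Weight on newsletter send=true, given the evidence: 0.031875 + 0.006150 = 0.038025
The normalizing constant is 0.05·0.85·0.95 + 0.75·0.85·0.05 + 0.46·0.15·0.95 + 0.82·0.15·0.05 = 0.143950
Posterior = 0.038025 / 0.143950 ≈ 0.2642

Now condition on the additional information:
P(traffic spike | viral social-media post) = 0.46·0.95 + 0.82·0.05 = 0.437000 + 0.041000 = 0.478000
Of this, 0.041000 comes from 0.82·0.05 (the newsletter send=true cases).
Hence the posterior is 0.041000/0.478000 ≈ 0.0858.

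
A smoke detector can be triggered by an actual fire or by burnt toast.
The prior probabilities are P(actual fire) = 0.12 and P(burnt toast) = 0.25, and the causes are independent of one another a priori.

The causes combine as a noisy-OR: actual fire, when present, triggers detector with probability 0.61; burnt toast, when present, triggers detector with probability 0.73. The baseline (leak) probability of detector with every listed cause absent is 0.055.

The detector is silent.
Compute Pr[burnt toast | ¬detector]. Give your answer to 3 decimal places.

Under noisy-OR, P(detector | causes) = 1 − (1−0.055)·∏(1−qᵢ) over the active causes.
Sum P(¬detector|·) weighted by the priors over the 4 (actual fire, burnt toast) configurations:
  P(¬detector) = 0.945*0.88*0.75 + 0.25515*0.88*0.25 + 0.36855*0.12*0.75 + 0.099508*0.12*0.25
        = 0.623700 + 0.056133 + 0.033169 + 0.002985 = 0.715987
The terms with burnt toast present sum to 0.059118, so
  P(burnt toast | ¬detector) = 0.059118 / 0.715987 ≈ 0.083

Pr[burnt toast | ¬detector] ≈ 0.083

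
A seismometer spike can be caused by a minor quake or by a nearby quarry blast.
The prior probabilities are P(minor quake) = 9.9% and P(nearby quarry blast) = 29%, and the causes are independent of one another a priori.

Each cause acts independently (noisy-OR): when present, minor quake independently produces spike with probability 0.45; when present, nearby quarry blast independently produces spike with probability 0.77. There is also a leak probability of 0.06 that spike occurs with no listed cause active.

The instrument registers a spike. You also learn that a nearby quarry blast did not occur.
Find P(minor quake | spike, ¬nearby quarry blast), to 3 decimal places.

Under noisy-OR, P(spike | causes) = 1 − (1−0.06)·∏(1−qᵢ) over the active causes.
Weight on minor quake=true, given the evidence: 0.483·0.099 = 0.047817
The normalizing constant is 0.06·0.901 + 0.483·0.099 = 0.101877
Posterior = 0.047817 / 0.101877 ≈ 0.469

P(minor quake | spike, ¬nearby quarry blast) ≈ 0.469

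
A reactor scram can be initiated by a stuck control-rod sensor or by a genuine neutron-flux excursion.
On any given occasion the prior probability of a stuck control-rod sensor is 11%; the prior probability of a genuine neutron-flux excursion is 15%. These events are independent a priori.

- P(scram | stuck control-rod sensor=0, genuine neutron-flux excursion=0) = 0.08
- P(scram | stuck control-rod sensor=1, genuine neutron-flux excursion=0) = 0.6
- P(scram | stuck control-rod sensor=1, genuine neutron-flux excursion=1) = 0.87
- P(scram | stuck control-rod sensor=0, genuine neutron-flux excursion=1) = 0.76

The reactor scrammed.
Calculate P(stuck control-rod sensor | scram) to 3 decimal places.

P(stuck control-rod sensor | scram) ≈ 0.303

P(scram) = 0.08·0.89·0.85 + 0.76·0.89·0.15 + 0.6·0.11·0.85 + 0.87·0.11·0.15 = 0.060520 + 0.101460 + 0.056100 + 0.014355 = 0.232435
Restricting to configurations with stuck control-rod sensor present: 0.056100 + 0.014355 = 0.070455.
P(stuck control-rod sensor | scram) = 0.070455 / 0.232435 ≈ 0.303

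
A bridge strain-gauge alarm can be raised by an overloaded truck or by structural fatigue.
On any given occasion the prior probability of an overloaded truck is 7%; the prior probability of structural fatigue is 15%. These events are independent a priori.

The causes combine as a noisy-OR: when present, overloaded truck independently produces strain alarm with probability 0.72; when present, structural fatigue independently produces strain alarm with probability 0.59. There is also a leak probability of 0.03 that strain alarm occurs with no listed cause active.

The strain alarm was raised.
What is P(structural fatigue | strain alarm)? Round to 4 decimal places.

Under noisy-OR, P(strain alarm | causes) = 1 − (1−0.03)·∏(1−qᵢ) over the active causes.
P(strain alarm) = 0.03·0.93·0.85 + 0.6023·0.93·0.15 + 0.7284·0.07·0.85 + 0.888644·0.07·0.15 = 0.023715 + 0.084021 + 0.043340 + 0.009331 = 0.160407
Restricting to configurations with structural fatigue present: 0.084021 + 0.009331 = 0.093352.
Hence the posterior is 0.093352/0.160407 ≈ 0.5820.

P(structural fatigue | strain alarm) ≈ 0.5820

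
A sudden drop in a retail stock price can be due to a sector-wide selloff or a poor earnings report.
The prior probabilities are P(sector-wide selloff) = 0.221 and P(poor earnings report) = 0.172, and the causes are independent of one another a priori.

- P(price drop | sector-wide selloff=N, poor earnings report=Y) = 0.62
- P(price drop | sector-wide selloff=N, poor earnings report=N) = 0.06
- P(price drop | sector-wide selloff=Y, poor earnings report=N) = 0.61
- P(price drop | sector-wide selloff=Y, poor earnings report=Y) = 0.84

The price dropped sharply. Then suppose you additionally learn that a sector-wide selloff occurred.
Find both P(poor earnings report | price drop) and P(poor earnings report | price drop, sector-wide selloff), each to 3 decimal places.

P(price drop) = 0.06×0.779×0.828 + 0.62×0.779×0.172 + 0.61×0.221×0.828 + 0.84×0.221×0.172 = 0.038701 + 0.083073 + 0.111623 + 0.031930 = 0.265327
Restricting to configurations with poor earnings report present: 0.083073 + 0.031930 = 0.115003.
So P(poor earnings report | price drop) = 0.115003/0.265327 ≈ 0.433.

With the extra evidence:
P(price drop | sector-wide selloff) = 0.61·0.828 + 0.84·0.172 = 0.505080 + 0.144480 = 0.649560
Restricting to configurations with poor earnings report present: 0.84·0.172 = 0.144480.
Hence the posterior is 0.144480/0.649560 ≈ 0.222.
— sector-wide selloff explains away the evidence for poor earnings report.

P(poor earnings report | price drop) ≈ 0.433; P(poor earnings report | price drop, sector-wide selloff) ≈ 0.222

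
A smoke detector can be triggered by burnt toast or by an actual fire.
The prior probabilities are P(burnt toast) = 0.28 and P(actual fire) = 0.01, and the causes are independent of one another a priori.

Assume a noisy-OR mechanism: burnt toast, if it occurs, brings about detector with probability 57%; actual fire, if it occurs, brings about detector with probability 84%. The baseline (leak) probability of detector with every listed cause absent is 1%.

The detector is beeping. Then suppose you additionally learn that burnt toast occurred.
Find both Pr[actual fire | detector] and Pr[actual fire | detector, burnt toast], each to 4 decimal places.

Under noisy-OR, P(detector | causes) = 1 − (1−0.01)·∏(1−qᵢ) over the active causes.
Numerator (weight on configurations with actual fire): 0.006060 + 0.002609 = 0.008669
Denominator P(detector): 0.01*0.72*0.99 + 0.8416*0.72*0.01 + 0.5743*0.28*0.99 + 0.931888*0.28*0.01 = 0.174993
Posterior = 0.008669 / 0.174993 ≈ 0.0495

Now condition on the additional information:
P(detector | burnt toast) = 0.5743·0.99 + 0.931888·0.01 = 0.568557 + 0.009319 = 0.577876
Restricting to configurations with actual fire present: 0.931888·0.01 = 0.009319.
Hence the posterior is 0.009319/0.577876 ≈ 0.0161.
This is intercausal reasoning (explaining away): once burnt toast accounts for the detector, actual fire becomes less likely.

Pr[actual fire | detector] ≈ 0.0495; Pr[actual fire | detector, burnt toast] ≈ 0.0161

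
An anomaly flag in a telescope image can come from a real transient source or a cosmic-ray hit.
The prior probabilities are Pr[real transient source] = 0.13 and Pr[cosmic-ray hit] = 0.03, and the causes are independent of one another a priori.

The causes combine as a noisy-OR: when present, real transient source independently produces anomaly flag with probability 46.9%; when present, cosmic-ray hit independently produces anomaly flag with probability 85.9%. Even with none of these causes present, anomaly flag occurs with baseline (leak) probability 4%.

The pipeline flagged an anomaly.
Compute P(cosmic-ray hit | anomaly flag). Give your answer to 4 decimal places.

P(cosmic-ray hit | anomaly flag) ≈ 0.2151

Under noisy-OR, P(anomaly flag | causes) = 1 − (1−0.04)·∏(1−qᵢ) over the active causes.
Numerator (weight on configurations with cosmic-ray hit): 0.022567 + 0.003620 = 0.026187
Denominator P(anomaly flag): 0.04*0.87*0.97 + 0.86464*0.87*0.03 + 0.49024*0.13*0.97 + 0.928124*0.13*0.03 = 0.121762
Posterior = 0.026187 / 0.121762 ≈ 0.2151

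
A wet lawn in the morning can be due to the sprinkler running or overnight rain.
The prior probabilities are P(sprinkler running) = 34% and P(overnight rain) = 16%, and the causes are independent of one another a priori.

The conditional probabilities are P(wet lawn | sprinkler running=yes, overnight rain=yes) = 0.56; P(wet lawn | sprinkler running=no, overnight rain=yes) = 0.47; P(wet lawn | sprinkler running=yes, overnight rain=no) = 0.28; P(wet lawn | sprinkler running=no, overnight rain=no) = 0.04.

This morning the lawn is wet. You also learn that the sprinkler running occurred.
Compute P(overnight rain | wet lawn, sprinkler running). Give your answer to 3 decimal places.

P(overnight rain | wet lawn, sprinkler running) ≈ 0.276

P(wet lawn | sprinkler running) = 0.28×0.84 + 0.56×0.16 = 0.235200 + 0.089600 = 0.324800
Restricting to configurations with overnight rain present: 0.56×0.16 = 0.089600.
So P(overnight rain | wet lawn, sprinkler running) = 0.089600/0.324800 ≈ 0.276.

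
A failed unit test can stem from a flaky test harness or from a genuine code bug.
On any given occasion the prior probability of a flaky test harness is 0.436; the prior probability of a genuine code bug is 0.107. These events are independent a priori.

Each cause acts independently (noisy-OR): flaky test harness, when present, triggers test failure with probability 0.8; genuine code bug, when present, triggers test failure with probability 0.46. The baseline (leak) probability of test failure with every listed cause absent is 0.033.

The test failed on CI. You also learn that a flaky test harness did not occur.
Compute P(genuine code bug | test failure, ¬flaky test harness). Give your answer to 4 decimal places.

Under noisy-OR, P(test failure | causes) = 1 − (1−0.033)·∏(1−qᵢ) over the active causes.
Sum P(test failure|·) weighted by the priors over both values of genuine code bug:
  P(test failure | ¬flaky test harness) = 0.033*0.893 + 0.47782*0.107
        = 0.029469 + 0.051127 = 0.080596
The terms with genuine code bug present sum to 0.051127, so
  P(genuine code bug | test failure, ¬flaky test harness) = 0.051127 / 0.080596 ≈ 0.6344

P(genuine code bug | test failure, ¬flaky test harness) ≈ 0.6344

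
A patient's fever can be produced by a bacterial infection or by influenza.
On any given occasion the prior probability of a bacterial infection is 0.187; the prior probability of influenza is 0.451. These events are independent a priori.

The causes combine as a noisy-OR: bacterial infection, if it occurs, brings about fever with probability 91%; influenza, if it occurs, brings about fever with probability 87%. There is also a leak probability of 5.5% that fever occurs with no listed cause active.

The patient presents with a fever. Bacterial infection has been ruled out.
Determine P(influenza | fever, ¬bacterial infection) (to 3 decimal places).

Under noisy-OR, P(fever | causes) = 1 − (1−0.055)·∏(1−qᵢ) over the active causes.
Numerator (weight on configurations with influenza): 0.87715×0.451 = 0.395595
Normalizer over all consistent configurations: 0.055×0.549 + 0.87715×0.451 = 0.425790
Posterior = 0.395595 / 0.425790 ≈ 0.929

P(influenza | fever, ¬bacterial infection) ≈ 0.929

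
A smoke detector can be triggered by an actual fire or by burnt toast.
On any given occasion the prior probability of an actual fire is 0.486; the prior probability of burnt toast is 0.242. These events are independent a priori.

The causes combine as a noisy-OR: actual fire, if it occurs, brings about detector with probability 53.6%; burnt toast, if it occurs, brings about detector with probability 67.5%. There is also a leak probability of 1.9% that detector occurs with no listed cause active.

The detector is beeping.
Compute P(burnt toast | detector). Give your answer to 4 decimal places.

P(burnt toast | detector) ≈ 0.4705

Under noisy-OR, P(detector | causes) = 1 − (1−0.019)·∏(1−qᵢ) over the active causes.
By total probability over the 4 (actual fire, burnt toast) configurations:
  P(detector) = 0.019×0.514×0.758 + 0.681175×0.514×0.242 + 0.544816×0.486×0.758 + 0.852065×0.486×0.242
        = 0.007403 + 0.084730 + 0.200704 + 0.100213 = 0.393050
The terms with burnt toast present sum to 0.184943, so
  P(burnt toast | detector) = 0.184943 / 0.393050 ≈ 0.4705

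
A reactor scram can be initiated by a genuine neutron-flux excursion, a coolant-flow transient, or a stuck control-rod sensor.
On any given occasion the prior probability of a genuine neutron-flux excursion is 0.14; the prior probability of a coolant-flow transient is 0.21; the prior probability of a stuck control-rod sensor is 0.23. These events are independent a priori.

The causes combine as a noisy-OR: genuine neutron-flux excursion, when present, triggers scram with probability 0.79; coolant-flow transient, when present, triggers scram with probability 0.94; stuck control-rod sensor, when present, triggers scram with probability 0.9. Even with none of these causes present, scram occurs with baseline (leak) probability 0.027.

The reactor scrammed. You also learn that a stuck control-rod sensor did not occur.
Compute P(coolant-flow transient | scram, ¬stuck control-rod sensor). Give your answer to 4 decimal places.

P(coolant-flow transient | scram, ¬stuck control-rod sensor) ≈ 0.6518

Under noisy-OR, P(scram | causes) = 1 − (1−0.027)·∏(1−qᵢ) over the active causes.
P(scram | ¬stuck control-rod sensor) = 0.027×0.86×0.79 + 0.94162×0.86×0.21 + 0.79567×0.14×0.79 + 0.98774×0.14×0.21 = 0.018344 + 0.170057 + 0.088001 + 0.029040 = 0.305442
Of this, 0.199097 comes from 0.170057 + 0.029040 (the coolant-flow transient=true cases).
P(coolant-flow transient | scram, ¬stuck control-rod sensor) = 0.199097 / 0.305442 ≈ 0.6518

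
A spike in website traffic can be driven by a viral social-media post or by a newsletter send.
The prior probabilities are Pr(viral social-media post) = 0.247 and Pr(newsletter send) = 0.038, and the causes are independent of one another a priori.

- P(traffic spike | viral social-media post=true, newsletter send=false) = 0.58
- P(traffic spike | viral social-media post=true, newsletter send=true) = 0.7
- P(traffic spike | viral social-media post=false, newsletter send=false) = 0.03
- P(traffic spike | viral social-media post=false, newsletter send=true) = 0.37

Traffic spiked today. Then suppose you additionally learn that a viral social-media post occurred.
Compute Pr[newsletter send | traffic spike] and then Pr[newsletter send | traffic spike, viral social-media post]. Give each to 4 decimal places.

P(traffic spike) = 0.03·0.753·0.962 + 0.37·0.753·0.038 + 0.58·0.247·0.962 + 0.7·0.247·0.038 = 0.021732 + 0.010587 + 0.137816 + 0.006570 = 0.176705
Of this, 0.017157 comes from 0.010587 + 0.006570 (the newsletter send=true cases).
P(newsletter send | traffic spike) = 0.017157 / 0.176705 ≈ 0.0971

Now also conditioning on viral social-media post=true:
Sum P(traffic spike|·) weighted by the priors over both values of newsletter send:
  P(traffic spike | viral social-media post) = 0.58·0.962 + 0.7·0.038
        = 0.557960 + 0.026600 = 0.584560
The terms with newsletter send present sum to 0.026600, so
  P(newsletter send | traffic spike, viral social-media post) = 0.026600 / 0.584560 ≈ 0.0455
This is intercausal reasoning (explaining away): once viral social-media post accounts for the traffic spike, newsletter send becomes less likely.

Pr[newsletter send | traffic spike] ≈ 0.0971; Pr[newsletter send | traffic spike, viral social-media post] ≈ 0.0455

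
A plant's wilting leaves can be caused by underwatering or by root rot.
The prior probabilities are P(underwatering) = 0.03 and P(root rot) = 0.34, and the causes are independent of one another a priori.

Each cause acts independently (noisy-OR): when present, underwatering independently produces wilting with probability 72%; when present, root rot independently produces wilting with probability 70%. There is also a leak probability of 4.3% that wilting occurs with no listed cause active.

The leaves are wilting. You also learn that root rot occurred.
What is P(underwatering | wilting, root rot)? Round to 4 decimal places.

P(underwatering | wilting, root rot) ≈ 0.0384

Under noisy-OR, P(wilting | causes) = 1 − (1−0.043)·∏(1−qᵢ) over the active causes.
Numerator (weight on configurations with underwatering): 0.919612×0.03 = 0.027588
Denominator P(wilting | root rot): 0.7129×0.97 + 0.919612×0.03 = 0.719101
Posterior = 0.027588 / 0.719101 ≈ 0.0384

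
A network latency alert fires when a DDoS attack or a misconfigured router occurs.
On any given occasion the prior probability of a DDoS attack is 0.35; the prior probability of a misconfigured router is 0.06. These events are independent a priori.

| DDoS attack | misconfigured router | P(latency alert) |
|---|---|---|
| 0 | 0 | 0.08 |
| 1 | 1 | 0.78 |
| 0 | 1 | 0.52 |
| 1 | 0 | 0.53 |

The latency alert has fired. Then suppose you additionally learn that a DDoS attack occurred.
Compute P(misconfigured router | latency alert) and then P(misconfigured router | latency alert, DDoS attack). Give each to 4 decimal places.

P(misconfigured router | latency alert) ≈ 0.1410; P(misconfigured router | latency alert, DDoS attack) ≈ 0.0859

For the numerator, keep only misconfigured router=true terms: 0.020280 + 0.016380 = 0.036660
The normalizing constant is 0.08·0.65·0.94 + 0.52·0.65·0.06 + 0.53·0.35·0.94 + 0.78·0.35·0.06 = 0.259910
Posterior = 0.036660 / 0.259910 ≈ 0.1410

Now condition on the additional information:
For the numerator, keep only misconfigured router=true terms: 0.78*0.06 = 0.046800
Normalizer over all consistent configurations: 0.53*0.94 + 0.78*0.06 = 0.545000
P(misconfigured router | latency alert, DDoS attack) = 0.046800/0.545000 ≈ 0.0859
Conditioning on DDoS attack lowers the posterior on misconfigured router: the classic explaining-away effect in a common-effect structure.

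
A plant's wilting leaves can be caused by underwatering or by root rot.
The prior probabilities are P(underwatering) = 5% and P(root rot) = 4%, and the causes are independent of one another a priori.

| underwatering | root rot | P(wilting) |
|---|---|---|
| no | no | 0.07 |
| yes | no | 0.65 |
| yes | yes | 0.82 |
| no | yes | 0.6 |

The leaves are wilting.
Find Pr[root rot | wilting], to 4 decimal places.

For the numerator, keep only root rot=true terms: 0.022800 + 0.001640 = 0.024440
The normalizing constant is 0.07*0.95*0.96 + 0.6*0.95*0.04 + 0.65*0.05*0.96 + 0.82*0.05*0.04 = 0.119480
Posterior = 0.024440 / 0.119480 ≈ 0.2046

Pr[root rot | wilting] ≈ 0.2046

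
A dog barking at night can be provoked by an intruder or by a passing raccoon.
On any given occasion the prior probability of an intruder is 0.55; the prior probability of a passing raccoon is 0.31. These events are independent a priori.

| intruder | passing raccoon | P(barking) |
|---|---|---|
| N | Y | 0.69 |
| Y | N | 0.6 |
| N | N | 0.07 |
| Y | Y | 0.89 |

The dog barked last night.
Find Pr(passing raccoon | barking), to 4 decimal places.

Pr(passing raccoon | barking) ≈ 0.4986

For the numerator, keep only passing raccoon=true terms: 0.096255 + 0.151745 = 0.248000
Denominator P(barking): 0.07*0.45*0.69 + 0.69*0.45*0.31 + 0.6*0.55*0.69 + 0.89*0.55*0.31 = 0.497435
Posterior = 0.248000 / 0.497435 ≈ 0.4986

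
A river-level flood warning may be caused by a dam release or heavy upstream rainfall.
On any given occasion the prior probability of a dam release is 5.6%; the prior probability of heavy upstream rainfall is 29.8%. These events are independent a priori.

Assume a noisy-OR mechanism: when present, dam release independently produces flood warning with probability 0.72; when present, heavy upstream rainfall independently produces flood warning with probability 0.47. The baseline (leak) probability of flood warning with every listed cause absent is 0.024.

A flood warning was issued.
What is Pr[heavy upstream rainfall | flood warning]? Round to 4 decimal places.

Under noisy-OR, P(flood warning | causes) = 1 − (1−0.024)·∏(1−qᵢ) over the active causes.
P(flood warning) = 0.024*0.944*0.702 + 0.48272*0.944*0.298 + 0.72672*0.056*0.702 + 0.855162*0.056*0.298 = 0.015905 + 0.135795 + 0.028569 + 0.014271 = 0.194540
Of this, 0.150066 comes from 0.135795 + 0.014271 (the heavy upstream rainfall=true cases).
Hence the posterior is 0.150066/0.194540 ≈ 0.7714.

Pr[heavy upstream rainfall | flood warning] ≈ 0.7714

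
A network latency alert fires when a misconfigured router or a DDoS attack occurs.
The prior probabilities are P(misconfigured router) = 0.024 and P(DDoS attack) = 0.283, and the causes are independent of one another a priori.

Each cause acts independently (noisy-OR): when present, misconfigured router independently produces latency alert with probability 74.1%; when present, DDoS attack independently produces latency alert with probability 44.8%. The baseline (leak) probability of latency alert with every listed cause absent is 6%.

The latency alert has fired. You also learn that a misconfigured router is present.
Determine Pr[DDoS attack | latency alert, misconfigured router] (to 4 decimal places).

Under noisy-OR, P(latency alert | causes) = 1 − (1−0.06)·∏(1−qᵢ) over the active causes.
For the numerator, keep only DDoS attack=true terms: 0.86561*0.283 = 0.244968
The normalizing constant is 0.75654*0.717 + 0.86561*0.283 = 0.787407
P(DDoS attack | latency alert, misconfigured router) = 0.244968/0.787407 ≈ 0.3111

Pr[DDoS attack | latency alert, misconfigured router] ≈ 0.3111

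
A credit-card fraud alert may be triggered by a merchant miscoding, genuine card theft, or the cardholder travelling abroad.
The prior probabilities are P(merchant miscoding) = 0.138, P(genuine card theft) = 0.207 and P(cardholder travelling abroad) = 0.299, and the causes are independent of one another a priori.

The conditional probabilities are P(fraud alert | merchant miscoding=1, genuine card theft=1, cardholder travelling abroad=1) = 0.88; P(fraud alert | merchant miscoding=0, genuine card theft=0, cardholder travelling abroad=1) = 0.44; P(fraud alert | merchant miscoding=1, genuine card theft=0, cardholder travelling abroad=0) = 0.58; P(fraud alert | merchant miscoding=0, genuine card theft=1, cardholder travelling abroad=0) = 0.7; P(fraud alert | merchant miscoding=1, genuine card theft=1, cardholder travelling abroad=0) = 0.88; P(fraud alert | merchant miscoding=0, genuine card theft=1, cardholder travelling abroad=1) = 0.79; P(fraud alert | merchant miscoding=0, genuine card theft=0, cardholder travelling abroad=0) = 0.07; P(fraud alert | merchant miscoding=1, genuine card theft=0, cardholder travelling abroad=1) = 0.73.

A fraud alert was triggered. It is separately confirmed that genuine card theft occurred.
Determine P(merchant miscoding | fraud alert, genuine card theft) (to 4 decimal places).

P(merchant miscoding | fraud alert, genuine card theft) ≈ 0.1623

For the numerator, keep only merchant miscoding=true terms: 0.085129 + 0.036311 = 0.121440
Normalizer over all consistent configurations: 0.7·0.862·0.701 + 0.79·0.862·0.299 + 0.88·0.138·0.701 + 0.88·0.138·0.299 = 0.748036
P(merchant miscoding | fraud alert, genuine card theft) = 0.121440/0.748036 ≈ 0.1623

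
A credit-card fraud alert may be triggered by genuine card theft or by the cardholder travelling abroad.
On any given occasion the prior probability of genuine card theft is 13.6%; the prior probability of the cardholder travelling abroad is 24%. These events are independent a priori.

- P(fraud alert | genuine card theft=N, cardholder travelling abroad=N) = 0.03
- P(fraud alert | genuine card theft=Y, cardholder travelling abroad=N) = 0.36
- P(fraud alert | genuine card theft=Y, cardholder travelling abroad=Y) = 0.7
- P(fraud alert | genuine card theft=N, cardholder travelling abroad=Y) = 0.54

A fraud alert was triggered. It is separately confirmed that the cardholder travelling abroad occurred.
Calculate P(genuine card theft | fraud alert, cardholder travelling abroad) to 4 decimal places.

P(fraud alert | cardholder travelling abroad) = 0.54*0.864 + 0.7*0.136 = 0.466560 + 0.095200 = 0.561760
Of this, 0.095200 comes from 0.7*0.136 (the genuine card theft=true cases).
So P(genuine card theft | fraud alert, cardholder travelling abroad) = 0.095200/0.561760 ≈ 0.1695.

P(genuine card theft | fraud alert, cardholder travelling abroad) ≈ 0.1695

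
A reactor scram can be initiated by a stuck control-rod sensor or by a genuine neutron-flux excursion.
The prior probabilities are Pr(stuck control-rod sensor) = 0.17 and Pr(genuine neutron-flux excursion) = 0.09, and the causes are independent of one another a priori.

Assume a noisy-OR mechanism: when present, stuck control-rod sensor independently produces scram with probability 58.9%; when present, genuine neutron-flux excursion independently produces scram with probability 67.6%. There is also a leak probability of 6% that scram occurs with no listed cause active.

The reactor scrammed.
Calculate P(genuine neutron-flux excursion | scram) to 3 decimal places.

Under noisy-OR, P(scram | causes) = 1 − (1−0.06)·∏(1−qᵢ) over the active causes.
P(scram) = 0.06×0.83×0.91 + 0.69544×0.83×0.09 + 0.61366×0.17×0.91 + 0.874826×0.17×0.09 = 0.045318 + 0.051949 + 0.094933 + 0.013385 = 0.205585
Restricting to configurations with genuine neutron-flux excursion present: 0.051949 + 0.013385 = 0.065334.
So P(genuine neutron-flux excursion | scram) = 0.065334/0.205585 ≈ 0.318.

P(genuine neutron-flux excursion | scram) ≈ 0.318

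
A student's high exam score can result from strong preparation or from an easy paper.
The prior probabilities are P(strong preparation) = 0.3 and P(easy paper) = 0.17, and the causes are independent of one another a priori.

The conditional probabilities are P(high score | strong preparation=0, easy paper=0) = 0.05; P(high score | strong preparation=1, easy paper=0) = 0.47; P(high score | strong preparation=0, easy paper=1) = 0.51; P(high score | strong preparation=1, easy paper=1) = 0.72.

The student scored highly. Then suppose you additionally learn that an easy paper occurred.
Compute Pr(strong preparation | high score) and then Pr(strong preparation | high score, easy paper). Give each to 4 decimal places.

Pr(strong preparation | high score) ≈ 0.6314; Pr(strong preparation | high score, easy paper) ≈ 0.3770

P(high score) = 0.05×0.7×0.83 + 0.51×0.7×0.17 + 0.47×0.3×0.83 + 0.72×0.3×0.17 = 0.029050 + 0.060690 + 0.117030 + 0.036720 = 0.243490
The strong preparation-present share is 0.117030 + 0.036720 = 0.153750.
So P(strong preparation | high score) = 0.153750/0.243490 ≈ 0.6314.

Now condition on the additional information:
P(high score | easy paper) = 0.51×0.7 + 0.72×0.3 = 0.357000 + 0.216000 = 0.573000
The strong preparation-present share is 0.72×0.3 = 0.216000.
So P(strong preparation | high score, easy paper) = 0.216000/0.573000 ≈ 0.3770.
— easy paper explains away the evidence for strong preparation.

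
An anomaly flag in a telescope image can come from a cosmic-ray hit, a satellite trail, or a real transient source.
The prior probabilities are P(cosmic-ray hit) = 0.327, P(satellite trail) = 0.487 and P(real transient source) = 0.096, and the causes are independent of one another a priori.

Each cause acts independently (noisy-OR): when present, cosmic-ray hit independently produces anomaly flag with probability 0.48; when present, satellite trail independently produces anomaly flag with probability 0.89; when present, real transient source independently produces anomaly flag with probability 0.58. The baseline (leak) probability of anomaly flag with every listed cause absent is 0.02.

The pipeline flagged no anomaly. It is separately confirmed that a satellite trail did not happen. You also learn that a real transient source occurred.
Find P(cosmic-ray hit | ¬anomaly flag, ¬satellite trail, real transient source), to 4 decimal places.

Under noisy-OR, P(anomaly flag | causes) = 1 − (1−0.02)·∏(1−qᵢ) over the active causes.
P(¬anomaly flag | ¬satellite trail, real transient source) = 0.4116*0.673 + 0.214032*0.327 = 0.277007 + 0.069988 = 0.346995
Of this, 0.069988 comes from 0.214032*0.327 (the cosmic-ray hit=true cases).
So P(cosmic-ray hit | ¬anomaly flag, ¬satellite trail, real transient source) = 0.069988/0.346995 ≈ 0.2017.

P(cosmic-ray hit | ¬anomaly flag, ¬satellite trail, real transient source) ≈ 0.2017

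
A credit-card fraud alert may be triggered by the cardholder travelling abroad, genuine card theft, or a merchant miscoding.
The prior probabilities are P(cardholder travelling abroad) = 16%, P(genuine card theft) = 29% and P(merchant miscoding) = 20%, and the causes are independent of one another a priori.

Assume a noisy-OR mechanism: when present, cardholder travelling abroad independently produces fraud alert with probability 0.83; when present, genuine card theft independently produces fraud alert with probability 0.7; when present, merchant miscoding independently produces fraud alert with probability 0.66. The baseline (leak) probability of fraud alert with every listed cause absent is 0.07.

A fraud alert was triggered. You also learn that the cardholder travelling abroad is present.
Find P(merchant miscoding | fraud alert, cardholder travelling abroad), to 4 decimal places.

P(merchant miscoding | fraud alert, cardholder travelling abroad) ≈ 0.2149

Under noisy-OR, P(fraud alert | causes) = 1 − (1−0.07)·∏(1−qᵢ) over the active causes.
Sum P(fraud alert|·) weighted by the priors over the 4 (genuine card theft, merchant miscoding) configurations:
  P(fraud alert | cardholder travelling abroad) = 0.8419*0.71*0.8 + 0.946246*0.71*0.2 + 0.95257*0.29*0.8 + 0.983874*0.29*0.2
        = 0.478199 + 0.134367 + 0.220996 + 0.057065 = 0.890627
The terms with merchant miscoding present sum to 0.191432, so
  P(merchant miscoding | fraud alert, cardholder travelling abroad) = 0.191432 / 0.890627 ≈ 0.2149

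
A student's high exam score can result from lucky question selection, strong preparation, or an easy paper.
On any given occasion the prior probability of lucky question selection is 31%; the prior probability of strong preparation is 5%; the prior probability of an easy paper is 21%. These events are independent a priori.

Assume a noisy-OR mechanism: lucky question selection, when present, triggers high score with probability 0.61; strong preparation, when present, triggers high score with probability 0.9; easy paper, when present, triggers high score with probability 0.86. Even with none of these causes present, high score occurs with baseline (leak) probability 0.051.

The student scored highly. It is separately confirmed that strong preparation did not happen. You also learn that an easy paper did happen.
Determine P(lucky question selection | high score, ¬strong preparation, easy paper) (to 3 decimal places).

Under noisy-OR, P(high score | causes) = 1 − (1−0.051)·∏(1−qᵢ) over the active causes.
Weight on lucky question selection=true, given the evidence: 0.948185·0.31 = 0.293937
Normalizer over all consistent configurations: 0.86714·0.69 + 0.948185·0.31 = 0.892264
Posterior = 0.293937 / 0.892264 ≈ 0.329

P(lucky question selection | high score, ¬strong preparation, easy paper) ≈ 0.329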